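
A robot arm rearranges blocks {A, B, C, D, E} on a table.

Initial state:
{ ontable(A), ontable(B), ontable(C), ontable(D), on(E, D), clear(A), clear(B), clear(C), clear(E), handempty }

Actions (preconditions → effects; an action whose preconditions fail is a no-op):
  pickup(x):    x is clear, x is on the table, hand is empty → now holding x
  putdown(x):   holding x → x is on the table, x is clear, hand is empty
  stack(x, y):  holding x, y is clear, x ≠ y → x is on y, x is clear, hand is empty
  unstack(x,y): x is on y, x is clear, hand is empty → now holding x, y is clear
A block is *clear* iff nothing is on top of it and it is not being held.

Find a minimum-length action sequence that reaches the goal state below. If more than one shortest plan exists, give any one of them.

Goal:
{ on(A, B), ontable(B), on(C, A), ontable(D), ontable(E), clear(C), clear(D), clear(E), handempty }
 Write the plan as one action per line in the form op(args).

pickup(A)
stack(A, B)
unstack(E, D)
putdown(E)
pickup(C)
stack(C, A)

step 1 (pickup(A)): towers=[B; C; D/E] holding=A
step 2 (stack(A, B)): towers=[B/A; C; D/E] holding=-
step 3 (unstack(E, D)): towers=[B/A; C; D] holding=E
step 4 (putdown(E)): towers=[B/A; C; D; E] holding=-
step 5 (pickup(C)): towers=[B/A; D; E] holding=C
step 6 (stack(C, A)): towers=[B/A/C; D; E] holding=-
goal check: towers=[B/A/C; D; E] holding=- — reached (length 6, optimal by BFS)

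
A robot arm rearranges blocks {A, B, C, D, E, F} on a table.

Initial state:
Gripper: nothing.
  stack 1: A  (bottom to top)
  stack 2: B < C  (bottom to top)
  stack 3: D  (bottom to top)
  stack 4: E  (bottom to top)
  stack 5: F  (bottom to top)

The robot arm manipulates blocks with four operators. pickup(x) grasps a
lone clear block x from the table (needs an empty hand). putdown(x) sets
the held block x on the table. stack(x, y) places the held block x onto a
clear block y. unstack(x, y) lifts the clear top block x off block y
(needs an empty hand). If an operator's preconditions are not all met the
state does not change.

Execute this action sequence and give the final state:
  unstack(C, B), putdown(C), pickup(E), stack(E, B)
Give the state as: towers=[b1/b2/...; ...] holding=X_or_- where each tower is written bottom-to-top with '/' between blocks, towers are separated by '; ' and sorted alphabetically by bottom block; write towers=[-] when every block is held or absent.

towers=[A; B/E; C; D; F] holding=-

step 1 (unstack(C, B)): towers=[A; B; D; E; F] holding=C
step 2 (putdown(C)): towers=[A; B; C; D; E; F] holding=-
step 3 (pickup(E)): towers=[A; B; C; D; F] holding=E
step 4 (stack(E, B)): towers=[A; B/E; C; D; F] holding=-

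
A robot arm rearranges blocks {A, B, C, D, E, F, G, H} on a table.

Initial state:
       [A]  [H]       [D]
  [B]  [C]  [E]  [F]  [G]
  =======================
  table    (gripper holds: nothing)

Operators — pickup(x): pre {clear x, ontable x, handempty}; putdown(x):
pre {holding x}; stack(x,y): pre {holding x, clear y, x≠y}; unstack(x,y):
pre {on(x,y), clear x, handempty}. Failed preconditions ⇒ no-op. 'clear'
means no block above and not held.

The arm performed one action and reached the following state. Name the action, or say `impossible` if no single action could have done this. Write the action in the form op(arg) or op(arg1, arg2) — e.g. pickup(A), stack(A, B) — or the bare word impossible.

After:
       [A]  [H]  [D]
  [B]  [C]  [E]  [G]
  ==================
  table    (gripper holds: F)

target: towers=[B; C/A; E/H; G/D] holding=F
     unstack(A, C) → towers=[B; C; E/H; F; G/D] holding=A
     unstack(H, E) → towers=[B; C/A; E; F; G/D] holding=H
         pickup(B) → towers=[C/A; E/H; F; G/D] holding=B
         pickup(F) → towers=[B; C/A; E/H; G/D] holding=F  ← match
     unstack(D, G) → towers=[B; C/A; E/H; F; G] holding=D

pickup(F)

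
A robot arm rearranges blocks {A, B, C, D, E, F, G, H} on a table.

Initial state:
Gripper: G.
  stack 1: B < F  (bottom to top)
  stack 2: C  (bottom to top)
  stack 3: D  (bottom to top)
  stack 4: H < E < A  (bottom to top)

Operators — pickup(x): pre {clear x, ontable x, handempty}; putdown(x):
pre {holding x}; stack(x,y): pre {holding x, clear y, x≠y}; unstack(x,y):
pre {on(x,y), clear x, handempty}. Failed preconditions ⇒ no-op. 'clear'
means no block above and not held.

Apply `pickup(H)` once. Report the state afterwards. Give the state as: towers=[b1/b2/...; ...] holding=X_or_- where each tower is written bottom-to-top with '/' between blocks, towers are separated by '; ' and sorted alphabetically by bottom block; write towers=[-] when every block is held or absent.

towers=[B/F; C; D; H/E/A] holding=G

before: towers=[B/F; C; D; H/E/A] holding=G
pre[pickup(H)]: clear(H) fail, ontable(H) ok, handempty fail
clear(H), handempty unmet → pickup(H) is a no-op
after:  towers=[B/F; C; D; H/E/A] holding=G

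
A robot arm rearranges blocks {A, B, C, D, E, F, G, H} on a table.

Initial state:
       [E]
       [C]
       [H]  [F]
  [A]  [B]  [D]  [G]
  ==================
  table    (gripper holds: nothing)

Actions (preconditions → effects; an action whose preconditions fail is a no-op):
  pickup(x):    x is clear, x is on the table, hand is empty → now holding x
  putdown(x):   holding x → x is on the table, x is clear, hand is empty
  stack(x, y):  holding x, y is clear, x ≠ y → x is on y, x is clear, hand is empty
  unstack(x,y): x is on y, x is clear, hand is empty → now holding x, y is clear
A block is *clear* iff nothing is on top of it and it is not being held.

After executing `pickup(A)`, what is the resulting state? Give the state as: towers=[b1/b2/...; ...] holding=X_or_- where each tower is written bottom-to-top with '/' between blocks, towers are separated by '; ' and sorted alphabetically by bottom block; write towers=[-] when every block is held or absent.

towers=[B/H/C/E; D/F; G] holding=A

before: towers=[A; B/H/C/E; D/F; G] holding=-
pre[pickup(A)]: clear(A) ✓, ontable(A) ✓, handempty ✓
all met → apply pickup(A)
after:  towers=[B/H/C/E; D/F; G] holding=A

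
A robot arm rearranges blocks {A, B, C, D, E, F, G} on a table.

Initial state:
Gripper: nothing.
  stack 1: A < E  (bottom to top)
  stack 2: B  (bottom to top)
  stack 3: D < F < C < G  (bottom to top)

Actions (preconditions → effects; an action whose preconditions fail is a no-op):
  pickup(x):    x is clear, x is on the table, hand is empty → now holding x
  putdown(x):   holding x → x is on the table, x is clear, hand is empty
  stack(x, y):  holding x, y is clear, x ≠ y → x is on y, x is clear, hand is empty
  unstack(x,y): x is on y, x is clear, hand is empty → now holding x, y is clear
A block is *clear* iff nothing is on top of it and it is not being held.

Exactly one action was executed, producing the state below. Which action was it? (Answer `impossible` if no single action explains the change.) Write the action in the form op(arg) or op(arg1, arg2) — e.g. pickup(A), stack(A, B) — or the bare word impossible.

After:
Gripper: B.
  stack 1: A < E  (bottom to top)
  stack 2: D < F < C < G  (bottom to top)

pickup(B)

target: towers=[A/E; D/F/C/G] holding=B
         pickup(B) → towers=[A/E; D/F/C/G] holding=B  ← match
     unstack(G, C) → towers=[A/E; B; D/F/C] holding=G
     unstack(E, A) → towers=[A; B; D/F/C/G] holding=E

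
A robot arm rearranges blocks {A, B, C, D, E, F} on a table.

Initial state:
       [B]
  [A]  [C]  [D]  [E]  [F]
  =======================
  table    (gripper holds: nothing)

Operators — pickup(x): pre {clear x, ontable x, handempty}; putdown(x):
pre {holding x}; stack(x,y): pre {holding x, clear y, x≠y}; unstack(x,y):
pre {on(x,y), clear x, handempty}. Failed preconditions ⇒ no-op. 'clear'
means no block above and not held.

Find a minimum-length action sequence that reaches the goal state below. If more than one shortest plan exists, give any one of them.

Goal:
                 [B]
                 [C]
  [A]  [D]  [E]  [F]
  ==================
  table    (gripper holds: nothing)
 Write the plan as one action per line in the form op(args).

unstack(B, C)
putdown(B)
pickup(C)
stack(C, F)
pickup(B)
stack(B, C)

step 1 (unstack(B, C)): towers=[A; C; D; E; F] holding=B
step 2 (putdown(B)): towers=[A; B; C; D; E; F] holding=-
step 3 (pickup(C)): towers=[A; B; D; E; F] holding=C
step 4 (stack(C, F)): towers=[A; B; D; E; F/C] holding=-
step 5 (pickup(B)): towers=[A; D; E; F/C] holding=B
step 6 (stack(B, C)): towers=[A; D; E; F/C/B] holding=-
goal check: towers=[A; D; E; F/C/B] holding=- — reached (length 6, optimal by BFS)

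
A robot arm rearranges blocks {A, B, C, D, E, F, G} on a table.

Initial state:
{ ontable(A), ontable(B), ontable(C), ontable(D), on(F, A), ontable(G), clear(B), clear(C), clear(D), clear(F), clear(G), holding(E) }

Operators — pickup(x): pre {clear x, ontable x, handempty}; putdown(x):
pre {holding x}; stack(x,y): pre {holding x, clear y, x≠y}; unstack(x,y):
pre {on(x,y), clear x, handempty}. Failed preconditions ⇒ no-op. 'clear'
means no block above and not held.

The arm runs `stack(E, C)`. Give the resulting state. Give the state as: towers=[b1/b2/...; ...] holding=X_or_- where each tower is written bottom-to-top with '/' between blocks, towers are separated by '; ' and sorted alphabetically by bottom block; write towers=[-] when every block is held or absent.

before: towers=[A/F; B; C; D; G] holding=E
pre[stack(E, C)]: holding(E) ok, clear(C) ok, E≠C ok
all met → apply stack(E, C)
after:  towers=[A/F; B; C/E; D; G] holding=-

towers=[A/F; B; C/E; D; G] holding=-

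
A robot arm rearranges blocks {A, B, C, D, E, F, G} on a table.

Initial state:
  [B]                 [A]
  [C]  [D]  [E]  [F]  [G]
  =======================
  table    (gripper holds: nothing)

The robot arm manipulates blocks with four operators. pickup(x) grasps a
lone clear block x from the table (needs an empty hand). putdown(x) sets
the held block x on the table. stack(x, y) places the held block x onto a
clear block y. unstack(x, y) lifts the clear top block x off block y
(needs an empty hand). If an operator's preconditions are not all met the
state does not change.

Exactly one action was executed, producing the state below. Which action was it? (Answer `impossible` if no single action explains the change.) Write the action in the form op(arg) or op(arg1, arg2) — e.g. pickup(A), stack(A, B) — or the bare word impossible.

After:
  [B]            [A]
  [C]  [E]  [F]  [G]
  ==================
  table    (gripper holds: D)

pickup(D)

target: towers=[C/B; E; F; G/A] holding=D
     unstack(B, C) → towers=[C; D; E; F; G/A] holding=B
         pickup(F) → towers=[C/B; D; E; G/A] holding=F
         pickup(D) → towers=[C/B; E; F; G/A] holding=D  ← match
     unstack(A, G) → towers=[C/B; D; E; F; G] holding=A
         pickup(E) → towers=[C/B; D; F; G/A] holding=E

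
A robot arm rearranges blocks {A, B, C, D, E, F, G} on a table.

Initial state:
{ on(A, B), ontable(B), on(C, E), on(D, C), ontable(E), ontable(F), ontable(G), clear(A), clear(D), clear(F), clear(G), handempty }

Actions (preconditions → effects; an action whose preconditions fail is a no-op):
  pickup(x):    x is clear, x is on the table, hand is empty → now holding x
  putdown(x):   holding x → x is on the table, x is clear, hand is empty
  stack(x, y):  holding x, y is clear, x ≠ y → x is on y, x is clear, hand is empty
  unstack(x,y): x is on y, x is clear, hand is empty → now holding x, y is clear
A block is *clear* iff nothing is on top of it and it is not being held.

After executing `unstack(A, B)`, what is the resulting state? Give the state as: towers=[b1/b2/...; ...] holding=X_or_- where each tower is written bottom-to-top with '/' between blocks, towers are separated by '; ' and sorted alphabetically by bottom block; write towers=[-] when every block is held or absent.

towers=[B; E/C/D; F; G] holding=A

before: towers=[B/A; E/C/D; F; G] holding=-
pre[unstack(A, B)]: on(A,B) ok, clear(A) ok, handempty ok
all met → apply unstack(A, B)
after:  towers=[B; E/C/D; F; G] holding=A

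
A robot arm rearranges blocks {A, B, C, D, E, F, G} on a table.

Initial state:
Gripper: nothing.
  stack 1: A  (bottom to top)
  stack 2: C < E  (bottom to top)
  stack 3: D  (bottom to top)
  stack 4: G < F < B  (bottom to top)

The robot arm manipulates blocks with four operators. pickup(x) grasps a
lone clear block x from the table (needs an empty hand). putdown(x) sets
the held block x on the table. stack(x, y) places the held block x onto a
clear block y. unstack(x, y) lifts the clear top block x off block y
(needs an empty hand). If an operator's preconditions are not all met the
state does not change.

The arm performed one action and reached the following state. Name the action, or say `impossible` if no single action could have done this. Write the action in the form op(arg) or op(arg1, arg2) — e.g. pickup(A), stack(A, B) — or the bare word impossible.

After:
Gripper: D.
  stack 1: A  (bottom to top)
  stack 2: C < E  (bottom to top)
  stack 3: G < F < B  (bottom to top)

pickup(D)

target: towers=[A; C/E; G/F/B] holding=D
     unstack(B, F) → towers=[A; C/E; D; G/F] holding=B
         pickup(D) → towers=[A; C/E; G/F/B] holding=D  ← match
         pickup(A) → towers=[C/E; D; G/F/B] holding=A
     unstack(E, C) → towers=[A; C; D; G/F/B] holding=E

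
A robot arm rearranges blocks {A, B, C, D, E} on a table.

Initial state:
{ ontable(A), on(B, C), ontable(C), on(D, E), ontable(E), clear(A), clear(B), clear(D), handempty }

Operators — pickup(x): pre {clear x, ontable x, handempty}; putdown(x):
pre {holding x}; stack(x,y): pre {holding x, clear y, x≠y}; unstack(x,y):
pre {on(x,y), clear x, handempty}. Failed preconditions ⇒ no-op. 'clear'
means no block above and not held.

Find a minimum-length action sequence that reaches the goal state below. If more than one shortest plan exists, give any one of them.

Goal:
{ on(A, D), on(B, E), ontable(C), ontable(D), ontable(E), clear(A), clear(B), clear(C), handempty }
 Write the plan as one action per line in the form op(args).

step 1 (unstack(D, E)): towers=[A; C/B; E] holding=D
step 2 (putdown(D)): towers=[A; C/B; D; E] holding=-
step 3 (unstack(B, C)): towers=[A; C; D; E] holding=B
step 4 (stack(B, E)): towers=[A; C; D; E/B] holding=-
step 5 (pickup(A)): towers=[C; D; E/B] holding=A
step 6 (stack(A, D)): towers=[C; D/A; E/B] holding=-
goal check: towers=[C; D/A; E/B] holding=- — reached (length 6, optimal by BFS)

unstack(D, E)
putdown(D)
unstack(B, C)
stack(B, E)
pickup(A)
stack(A, D)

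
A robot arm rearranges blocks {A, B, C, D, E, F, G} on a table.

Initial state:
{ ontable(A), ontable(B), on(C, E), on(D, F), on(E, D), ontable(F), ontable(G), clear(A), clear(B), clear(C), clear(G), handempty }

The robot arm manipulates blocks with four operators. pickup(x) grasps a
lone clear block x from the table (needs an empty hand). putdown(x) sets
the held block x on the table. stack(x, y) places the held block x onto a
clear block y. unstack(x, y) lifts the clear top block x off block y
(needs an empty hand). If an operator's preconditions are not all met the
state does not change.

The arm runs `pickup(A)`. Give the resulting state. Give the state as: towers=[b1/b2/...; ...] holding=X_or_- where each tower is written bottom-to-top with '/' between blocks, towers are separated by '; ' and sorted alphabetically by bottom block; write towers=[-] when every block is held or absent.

towers=[B; F/D/E/C; G] holding=A

before: towers=[A; B; F/D/E/C; G] holding=-
pre[pickup(A)]: clear(A) yes, ontable(A) yes, handempty yes
all met → apply pickup(A)
after:  towers=[B; F/D/E/C; G] holding=A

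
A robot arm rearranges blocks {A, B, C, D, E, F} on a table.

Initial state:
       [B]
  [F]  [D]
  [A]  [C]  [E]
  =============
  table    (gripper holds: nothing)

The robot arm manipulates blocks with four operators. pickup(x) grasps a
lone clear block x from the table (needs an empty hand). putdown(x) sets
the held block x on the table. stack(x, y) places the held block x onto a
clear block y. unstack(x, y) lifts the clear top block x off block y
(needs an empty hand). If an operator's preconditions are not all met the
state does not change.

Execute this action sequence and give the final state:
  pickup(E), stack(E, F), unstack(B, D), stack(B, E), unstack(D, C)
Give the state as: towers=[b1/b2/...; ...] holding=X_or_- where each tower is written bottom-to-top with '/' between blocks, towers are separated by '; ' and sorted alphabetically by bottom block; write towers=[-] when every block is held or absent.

step 1 (pickup(E)): towers=[A/F; C/D/B] holding=E
step 2 (stack(E, F)): towers=[A/F/E; C/D/B] holding=-
step 3 (unstack(B, D)): towers=[A/F/E; C/D] holding=B
step 4 (stack(B, E)): towers=[A/F/E/B; C/D] holding=-
step 5 (unstack(D, C)): towers=[A/F/E/B; C] holding=D

towers=[A/F/E/B; C] holding=D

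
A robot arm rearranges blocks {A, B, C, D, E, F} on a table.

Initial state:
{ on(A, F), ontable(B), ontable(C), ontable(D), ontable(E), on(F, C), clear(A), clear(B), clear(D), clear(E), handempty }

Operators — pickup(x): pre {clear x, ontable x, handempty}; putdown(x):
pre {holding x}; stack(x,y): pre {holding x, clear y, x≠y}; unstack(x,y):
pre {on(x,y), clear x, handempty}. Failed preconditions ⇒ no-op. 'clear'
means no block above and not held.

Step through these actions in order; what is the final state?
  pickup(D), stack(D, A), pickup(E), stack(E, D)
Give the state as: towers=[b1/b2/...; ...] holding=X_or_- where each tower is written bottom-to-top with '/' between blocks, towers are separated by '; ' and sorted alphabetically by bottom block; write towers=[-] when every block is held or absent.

towers=[B; C/F/A/D/E] holding=-

step 1 (pickup(D)): towers=[B; C/F/A; E] holding=D
step 2 (stack(D, A)): towers=[B; C/F/A/D; E] holding=-
step 3 (pickup(E)): towers=[B; C/F/A/D] holding=E
step 4 (stack(E, D)): towers=[B; C/F/A/D/E] holding=-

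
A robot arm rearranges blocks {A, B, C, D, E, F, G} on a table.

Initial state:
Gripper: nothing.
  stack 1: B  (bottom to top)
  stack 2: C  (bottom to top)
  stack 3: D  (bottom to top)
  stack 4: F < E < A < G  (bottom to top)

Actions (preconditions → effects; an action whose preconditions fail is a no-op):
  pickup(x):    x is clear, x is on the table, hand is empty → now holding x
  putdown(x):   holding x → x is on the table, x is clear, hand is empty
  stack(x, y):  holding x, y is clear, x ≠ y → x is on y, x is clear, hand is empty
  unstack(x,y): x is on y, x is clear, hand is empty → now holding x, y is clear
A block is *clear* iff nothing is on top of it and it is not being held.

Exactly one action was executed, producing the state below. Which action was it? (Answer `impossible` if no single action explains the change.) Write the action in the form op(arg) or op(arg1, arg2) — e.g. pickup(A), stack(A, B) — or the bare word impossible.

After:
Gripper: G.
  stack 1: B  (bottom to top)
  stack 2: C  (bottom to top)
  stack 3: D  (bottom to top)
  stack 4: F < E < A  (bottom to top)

unstack(G, A)

target: towers=[B; C; D; F/E/A] holding=G
         pickup(B) → towers=[C; D; F/E/A/G] holding=B
     unstack(G, A) → towers=[B; C; D; F/E/A] holding=G  ← match
         pickup(D) → towers=[B; C; F/E/A/G] holding=D
         pickup(C) → towers=[B; D; F/E/A/G] holding=C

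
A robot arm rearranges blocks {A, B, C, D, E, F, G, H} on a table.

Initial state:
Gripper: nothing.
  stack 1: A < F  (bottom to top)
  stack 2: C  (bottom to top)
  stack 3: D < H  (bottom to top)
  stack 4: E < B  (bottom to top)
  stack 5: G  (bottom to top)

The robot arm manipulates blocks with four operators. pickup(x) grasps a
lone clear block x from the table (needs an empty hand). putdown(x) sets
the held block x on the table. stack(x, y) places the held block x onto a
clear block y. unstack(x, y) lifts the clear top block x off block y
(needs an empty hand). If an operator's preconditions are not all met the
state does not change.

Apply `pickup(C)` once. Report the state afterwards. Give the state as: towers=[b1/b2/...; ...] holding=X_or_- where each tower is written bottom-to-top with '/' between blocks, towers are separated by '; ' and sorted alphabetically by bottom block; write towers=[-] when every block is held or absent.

before: towers=[A/F; C; D/H; E/B; G] holding=-
pre[pickup(C)]: clear(C) yes, ontable(C) yes, handempty yes
all met → apply pickup(C)
after:  towers=[A/F; D/H; E/B; G] holding=C

towers=[A/F; D/H; E/B; G] holding=C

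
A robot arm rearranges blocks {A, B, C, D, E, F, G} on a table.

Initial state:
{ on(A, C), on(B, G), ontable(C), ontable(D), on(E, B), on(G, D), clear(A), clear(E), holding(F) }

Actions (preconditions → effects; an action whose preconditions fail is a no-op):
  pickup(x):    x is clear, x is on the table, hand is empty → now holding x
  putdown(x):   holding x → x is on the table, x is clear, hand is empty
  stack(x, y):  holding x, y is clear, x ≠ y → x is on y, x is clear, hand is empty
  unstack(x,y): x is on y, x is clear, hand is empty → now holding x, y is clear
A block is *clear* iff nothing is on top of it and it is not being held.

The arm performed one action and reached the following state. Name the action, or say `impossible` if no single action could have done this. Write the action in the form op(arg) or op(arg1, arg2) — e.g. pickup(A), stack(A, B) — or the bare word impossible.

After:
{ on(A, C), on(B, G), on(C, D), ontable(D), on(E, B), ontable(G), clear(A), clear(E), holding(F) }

target: towers=[D/C/A; G/B/E] holding=F
        putdown(F) → towers=[C/A; D/G/B/E; F] holding=-
       stack(F, A) → towers=[C/A/F; D/G/B/E] holding=-
       stack(F, E) → towers=[C/A; D/G/B/E/F] holding=-
none of the 3 applicable actions match → impossible

impossible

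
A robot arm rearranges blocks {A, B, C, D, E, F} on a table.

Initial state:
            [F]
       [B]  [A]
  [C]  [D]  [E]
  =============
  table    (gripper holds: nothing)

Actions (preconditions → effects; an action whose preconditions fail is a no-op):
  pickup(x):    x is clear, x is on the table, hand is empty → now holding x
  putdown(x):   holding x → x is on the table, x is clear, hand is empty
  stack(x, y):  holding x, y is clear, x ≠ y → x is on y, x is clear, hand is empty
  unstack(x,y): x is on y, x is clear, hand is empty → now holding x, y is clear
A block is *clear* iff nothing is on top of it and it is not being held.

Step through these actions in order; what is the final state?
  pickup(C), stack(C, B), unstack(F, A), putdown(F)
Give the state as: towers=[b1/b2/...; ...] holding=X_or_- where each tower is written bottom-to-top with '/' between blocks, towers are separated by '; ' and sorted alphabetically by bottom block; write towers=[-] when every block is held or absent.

step 1 (pickup(C)): towers=[D/B; E/A/F] holding=C
step 2 (stack(C, B)): towers=[D/B/C; E/A/F] holding=-
step 3 (unstack(F, A)): towers=[D/B/C; E/A] holding=F
step 4 (putdown(F)): towers=[D/B/C; E/A; F] holding=-

towers=[D/B/C; E/A; F] holding=-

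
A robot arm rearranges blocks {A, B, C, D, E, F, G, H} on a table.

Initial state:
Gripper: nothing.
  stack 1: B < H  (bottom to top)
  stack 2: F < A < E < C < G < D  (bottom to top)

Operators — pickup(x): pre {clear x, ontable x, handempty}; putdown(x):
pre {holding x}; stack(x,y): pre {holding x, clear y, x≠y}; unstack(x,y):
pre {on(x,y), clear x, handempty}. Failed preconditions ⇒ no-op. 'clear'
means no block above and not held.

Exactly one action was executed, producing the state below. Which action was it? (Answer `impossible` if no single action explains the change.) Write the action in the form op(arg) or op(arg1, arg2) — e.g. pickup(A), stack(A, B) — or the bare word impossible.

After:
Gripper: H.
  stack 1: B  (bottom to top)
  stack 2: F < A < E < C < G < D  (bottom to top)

unstack(H, B)

target: towers=[B; F/A/E/C/G/D] holding=H
     unstack(H, B) → towers=[B; F/A/E/C/G/D] holding=H  ← match
     unstack(D, G) → towers=[B/H; F/A/E/C/G] holding=D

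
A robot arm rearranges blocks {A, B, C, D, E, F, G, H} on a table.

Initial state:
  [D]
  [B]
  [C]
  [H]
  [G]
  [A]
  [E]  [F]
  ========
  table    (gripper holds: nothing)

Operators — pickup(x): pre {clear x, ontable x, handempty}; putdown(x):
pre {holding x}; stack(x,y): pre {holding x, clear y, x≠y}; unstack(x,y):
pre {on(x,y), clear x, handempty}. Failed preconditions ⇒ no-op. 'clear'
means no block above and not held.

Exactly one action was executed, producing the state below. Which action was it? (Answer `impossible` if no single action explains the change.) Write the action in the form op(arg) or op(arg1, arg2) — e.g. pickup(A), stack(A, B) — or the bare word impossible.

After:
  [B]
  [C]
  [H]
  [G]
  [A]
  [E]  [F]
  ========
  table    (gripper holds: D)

target: towers=[E/A/G/H/C/B; F] holding=D
         pickup(F) → towers=[E/A/G/H/C/B/D] holding=F
     unstack(D, B) → towers=[E/A/G/H/C/B; F] holding=D  ← match

unstack(D, B)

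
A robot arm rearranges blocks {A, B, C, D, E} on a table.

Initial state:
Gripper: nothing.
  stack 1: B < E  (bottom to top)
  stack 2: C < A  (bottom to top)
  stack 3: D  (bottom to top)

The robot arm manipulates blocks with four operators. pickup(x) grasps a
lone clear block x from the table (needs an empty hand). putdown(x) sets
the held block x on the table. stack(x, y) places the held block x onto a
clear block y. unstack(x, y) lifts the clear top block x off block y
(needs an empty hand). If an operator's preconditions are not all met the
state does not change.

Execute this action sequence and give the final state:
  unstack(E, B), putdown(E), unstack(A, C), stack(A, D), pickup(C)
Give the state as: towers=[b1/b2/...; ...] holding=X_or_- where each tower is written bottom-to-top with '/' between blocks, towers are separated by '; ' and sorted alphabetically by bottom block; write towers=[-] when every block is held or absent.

towers=[B; D/A; E] holding=C

step 1 (unstack(E, B)): towers=[B; C/A; D] holding=E
step 2 (putdown(E)): towers=[B; C/A; D; E] holding=-
step 3 (unstack(A, C)): towers=[B; C; D; E] holding=A
step 4 (stack(A, D)): towers=[B; C; D/A; E] holding=-
step 5 (pickup(C)): towers=[B; D/A; E] holding=C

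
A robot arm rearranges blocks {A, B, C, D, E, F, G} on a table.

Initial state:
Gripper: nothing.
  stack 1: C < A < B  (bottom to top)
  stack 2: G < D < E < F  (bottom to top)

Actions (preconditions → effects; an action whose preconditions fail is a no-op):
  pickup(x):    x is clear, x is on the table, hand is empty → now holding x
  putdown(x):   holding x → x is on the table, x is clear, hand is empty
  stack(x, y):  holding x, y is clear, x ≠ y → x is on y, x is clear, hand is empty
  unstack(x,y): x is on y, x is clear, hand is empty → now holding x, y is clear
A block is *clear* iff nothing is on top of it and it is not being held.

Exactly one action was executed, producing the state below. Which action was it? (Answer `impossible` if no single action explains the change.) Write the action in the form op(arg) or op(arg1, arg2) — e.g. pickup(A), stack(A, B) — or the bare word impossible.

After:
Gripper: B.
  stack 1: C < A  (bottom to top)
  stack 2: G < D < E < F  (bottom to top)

target: towers=[C/A; G/D/E/F] holding=B
     unstack(B, A) → towers=[C/A; G/D/E/F] holding=B  ← match
     unstack(F, E) → towers=[C/A/B; G/D/E] holding=F

unstack(B, A)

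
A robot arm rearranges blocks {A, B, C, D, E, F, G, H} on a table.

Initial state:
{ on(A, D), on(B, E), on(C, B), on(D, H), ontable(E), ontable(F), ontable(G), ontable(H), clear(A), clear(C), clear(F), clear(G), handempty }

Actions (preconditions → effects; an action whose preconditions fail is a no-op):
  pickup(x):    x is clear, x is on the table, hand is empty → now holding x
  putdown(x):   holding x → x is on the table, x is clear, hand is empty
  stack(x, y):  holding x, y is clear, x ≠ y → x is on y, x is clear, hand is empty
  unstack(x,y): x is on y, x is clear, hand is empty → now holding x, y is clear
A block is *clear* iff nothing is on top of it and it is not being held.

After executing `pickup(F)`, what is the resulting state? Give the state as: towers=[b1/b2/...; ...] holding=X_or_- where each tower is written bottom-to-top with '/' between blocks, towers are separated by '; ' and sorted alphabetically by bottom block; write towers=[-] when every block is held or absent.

towers=[E/B/C; G; H/D/A] holding=F

before: towers=[E/B/C; F; G; H/D/A] holding=-
pre[pickup(F)]: clear(F) yes, ontable(F) yes, handempty yes
all met → apply pickup(F)
after:  towers=[E/B/C; G; H/D/A] holding=F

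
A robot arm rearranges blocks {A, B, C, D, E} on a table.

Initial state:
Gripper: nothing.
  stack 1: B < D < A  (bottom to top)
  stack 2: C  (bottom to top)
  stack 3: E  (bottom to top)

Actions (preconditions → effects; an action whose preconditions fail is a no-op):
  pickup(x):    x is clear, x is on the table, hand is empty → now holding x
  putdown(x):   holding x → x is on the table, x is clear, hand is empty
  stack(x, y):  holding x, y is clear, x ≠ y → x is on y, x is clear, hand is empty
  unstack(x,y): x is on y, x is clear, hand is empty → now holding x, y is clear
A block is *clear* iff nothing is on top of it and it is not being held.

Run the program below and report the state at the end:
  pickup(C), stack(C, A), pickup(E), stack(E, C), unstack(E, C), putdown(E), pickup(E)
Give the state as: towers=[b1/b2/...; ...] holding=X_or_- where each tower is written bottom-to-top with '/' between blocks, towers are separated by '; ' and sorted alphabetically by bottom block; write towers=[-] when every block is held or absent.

towers=[B/D/A/C] holding=E

step 1 (pickup(C)): towers=[B/D/A; E] holding=C
step 2 (stack(C, A)): towers=[B/D/A/C; E] holding=-
step 3 (pickup(E)): towers=[B/D/A/C] holding=E
step 4 (stack(E, C)): towers=[B/D/A/C/E] holding=-
step 5 (unstack(E, C)): towers=[B/D/A/C] holding=E
step 6 (putdown(E)): towers=[B/D/A/C; E] holding=-
step 7 (pickup(E)): towers=[B/D/A/C] holding=E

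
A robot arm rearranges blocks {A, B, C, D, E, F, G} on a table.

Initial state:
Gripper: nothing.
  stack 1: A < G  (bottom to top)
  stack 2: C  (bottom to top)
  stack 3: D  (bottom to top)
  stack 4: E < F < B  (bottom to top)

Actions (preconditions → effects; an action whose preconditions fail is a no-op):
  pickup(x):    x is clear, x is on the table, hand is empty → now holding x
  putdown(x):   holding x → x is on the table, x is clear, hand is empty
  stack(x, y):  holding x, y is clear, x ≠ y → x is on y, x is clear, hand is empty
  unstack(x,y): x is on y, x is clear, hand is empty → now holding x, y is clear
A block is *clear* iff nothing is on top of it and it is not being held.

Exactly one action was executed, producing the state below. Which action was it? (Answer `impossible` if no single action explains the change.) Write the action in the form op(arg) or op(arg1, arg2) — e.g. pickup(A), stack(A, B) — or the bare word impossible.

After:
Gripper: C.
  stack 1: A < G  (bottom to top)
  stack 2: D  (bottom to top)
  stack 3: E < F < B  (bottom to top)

target: towers=[A/G; D; E/F/B] holding=C
     unstack(B, F) → towers=[A/G; C; D; E/F] holding=B
     unstack(G, A) → towers=[A; C; D; E/F/B] holding=G
         pickup(D) → towers=[A/G; C; E/F/B] holding=D
         pickup(C) → towers=[A/G; D; E/F/B] holding=C  ← match

pickup(C)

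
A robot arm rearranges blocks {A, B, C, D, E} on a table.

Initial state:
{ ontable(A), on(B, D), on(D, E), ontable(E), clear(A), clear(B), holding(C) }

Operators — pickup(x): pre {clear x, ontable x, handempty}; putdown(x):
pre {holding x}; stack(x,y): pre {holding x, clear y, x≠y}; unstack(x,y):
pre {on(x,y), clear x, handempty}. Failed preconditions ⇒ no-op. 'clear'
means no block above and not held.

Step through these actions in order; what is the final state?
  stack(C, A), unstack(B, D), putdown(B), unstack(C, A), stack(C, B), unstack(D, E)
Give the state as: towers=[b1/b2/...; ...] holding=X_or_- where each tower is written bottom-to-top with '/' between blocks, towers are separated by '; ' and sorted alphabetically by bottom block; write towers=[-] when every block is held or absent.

step 1 (stack(C, A)): towers=[A/C; E/D/B] holding=-
step 2 (unstack(B, D)): towers=[A/C; E/D] holding=B
step 3 (putdown(B)): towers=[A/C; B; E/D] holding=-
step 4 (unstack(C, A)): towers=[A; B; E/D] holding=C
step 5 (stack(C, B)): towers=[A; B/C; E/D] holding=-
step 6 (unstack(D, E)): towers=[A; B/C; E] holding=D

towers=[A; B/C; E] holding=D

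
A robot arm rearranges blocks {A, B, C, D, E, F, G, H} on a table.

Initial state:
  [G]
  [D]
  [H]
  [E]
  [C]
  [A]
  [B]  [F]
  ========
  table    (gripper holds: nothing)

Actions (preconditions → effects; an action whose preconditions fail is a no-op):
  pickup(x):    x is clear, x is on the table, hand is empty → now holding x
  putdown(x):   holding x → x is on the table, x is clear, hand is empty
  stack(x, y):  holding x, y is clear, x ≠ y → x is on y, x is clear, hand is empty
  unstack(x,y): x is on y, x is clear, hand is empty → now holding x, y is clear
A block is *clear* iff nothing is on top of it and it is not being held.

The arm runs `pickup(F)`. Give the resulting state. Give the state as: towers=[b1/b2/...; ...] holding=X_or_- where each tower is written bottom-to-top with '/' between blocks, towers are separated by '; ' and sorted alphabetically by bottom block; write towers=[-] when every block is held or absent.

towers=[B/A/C/E/H/D/G] holding=F

before: towers=[B/A/C/E/H/D/G; F] holding=-
pre[pickup(F)]: clear(F) ✓, ontable(F) ✓, handempty ✓
all met → apply pickup(F)
after:  towers=[B/A/C/E/H/D/G] holding=F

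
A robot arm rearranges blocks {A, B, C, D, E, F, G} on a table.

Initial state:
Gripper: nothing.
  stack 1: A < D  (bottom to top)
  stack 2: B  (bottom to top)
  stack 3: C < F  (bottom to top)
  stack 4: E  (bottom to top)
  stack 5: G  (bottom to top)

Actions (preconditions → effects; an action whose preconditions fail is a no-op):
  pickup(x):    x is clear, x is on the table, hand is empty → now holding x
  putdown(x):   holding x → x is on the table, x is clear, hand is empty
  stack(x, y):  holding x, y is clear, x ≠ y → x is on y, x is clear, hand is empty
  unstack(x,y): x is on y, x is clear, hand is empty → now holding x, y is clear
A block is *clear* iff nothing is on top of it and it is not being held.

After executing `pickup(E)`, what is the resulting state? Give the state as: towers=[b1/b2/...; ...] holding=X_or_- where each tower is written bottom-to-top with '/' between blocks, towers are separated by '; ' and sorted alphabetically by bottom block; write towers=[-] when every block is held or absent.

before: towers=[A/D; B; C/F; E; G] holding=-
pre[pickup(E)]: clear(E) yes, ontable(E) yes, handempty yes
all met → apply pickup(E)
after:  towers=[A/D; B; C/F; G] holding=E

towers=[A/D; B; C/F; G] holding=E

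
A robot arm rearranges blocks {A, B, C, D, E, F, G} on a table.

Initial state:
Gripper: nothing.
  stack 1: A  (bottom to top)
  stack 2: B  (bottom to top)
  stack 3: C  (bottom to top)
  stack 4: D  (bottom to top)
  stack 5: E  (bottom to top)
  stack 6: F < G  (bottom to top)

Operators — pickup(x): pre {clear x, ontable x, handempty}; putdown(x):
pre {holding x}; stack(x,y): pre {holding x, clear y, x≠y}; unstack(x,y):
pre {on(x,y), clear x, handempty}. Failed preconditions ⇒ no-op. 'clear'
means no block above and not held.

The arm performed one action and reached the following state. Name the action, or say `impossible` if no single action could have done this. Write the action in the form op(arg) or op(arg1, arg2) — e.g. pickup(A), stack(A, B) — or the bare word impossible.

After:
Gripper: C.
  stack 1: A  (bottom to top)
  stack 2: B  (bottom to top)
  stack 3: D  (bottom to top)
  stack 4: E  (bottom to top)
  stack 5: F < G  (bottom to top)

target: towers=[A; B; D; E; F/G] holding=C
         pickup(B) → towers=[A; C; D; E; F/G] holding=B
     unstack(G, F) → towers=[A; B; C; D; E; F] holding=G
         pickup(D) → towers=[A; B; C; E; F/G] holding=D
         pickup(A) → towers=[B; C; D; E; F/G] holding=A
         pickup(E) → towers=[A; B; C; D; F/G] holding=E
         pickup(C) → towers=[A; B; D; E; F/G] holding=C  ← match

pickup(C)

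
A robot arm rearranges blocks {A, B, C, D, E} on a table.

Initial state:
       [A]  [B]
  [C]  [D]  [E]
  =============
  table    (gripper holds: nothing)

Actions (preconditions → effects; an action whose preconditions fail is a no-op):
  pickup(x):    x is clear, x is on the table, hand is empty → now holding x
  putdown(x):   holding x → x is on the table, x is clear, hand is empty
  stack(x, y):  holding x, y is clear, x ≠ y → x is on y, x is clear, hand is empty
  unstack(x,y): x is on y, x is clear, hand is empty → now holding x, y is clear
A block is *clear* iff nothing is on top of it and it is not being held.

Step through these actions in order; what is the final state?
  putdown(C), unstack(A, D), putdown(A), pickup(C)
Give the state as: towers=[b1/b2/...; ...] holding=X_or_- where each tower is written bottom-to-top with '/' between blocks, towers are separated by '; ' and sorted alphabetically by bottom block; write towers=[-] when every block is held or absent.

towers=[A; D; E/B] holding=C

step 1 (putdown(C)) [no-op]: towers=[C; D/A; E/B] holding=-
step 2 (unstack(A, D)): towers=[C; D; E/B] holding=A
step 3 (putdown(A)): towers=[A; C; D; E/B] holding=-
step 4 (pickup(C)): towers=[A; D; E/B] holding=C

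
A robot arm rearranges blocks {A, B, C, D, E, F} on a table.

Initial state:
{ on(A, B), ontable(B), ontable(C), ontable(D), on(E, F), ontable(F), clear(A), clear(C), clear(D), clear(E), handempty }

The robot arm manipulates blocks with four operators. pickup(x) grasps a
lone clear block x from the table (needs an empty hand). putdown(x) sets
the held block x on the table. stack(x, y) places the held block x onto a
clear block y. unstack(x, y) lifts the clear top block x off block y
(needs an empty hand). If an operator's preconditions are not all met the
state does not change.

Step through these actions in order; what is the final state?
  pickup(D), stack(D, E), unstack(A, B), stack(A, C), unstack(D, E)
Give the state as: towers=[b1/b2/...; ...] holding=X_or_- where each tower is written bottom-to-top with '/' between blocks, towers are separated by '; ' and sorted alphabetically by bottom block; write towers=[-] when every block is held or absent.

towers=[B; C/A; F/E] holding=D

step 1 (pickup(D)): towers=[B/A; C; F/E] holding=D
step 2 (stack(D, E)): towers=[B/A; C; F/E/D] holding=-
step 3 (unstack(A, B)): towers=[B; C; F/E/D] holding=A
step 4 (stack(A, C)): towers=[B; C/A; F/E/D] holding=-
step 5 (unstack(D, E)): towers=[B; C/A; F/E] holding=D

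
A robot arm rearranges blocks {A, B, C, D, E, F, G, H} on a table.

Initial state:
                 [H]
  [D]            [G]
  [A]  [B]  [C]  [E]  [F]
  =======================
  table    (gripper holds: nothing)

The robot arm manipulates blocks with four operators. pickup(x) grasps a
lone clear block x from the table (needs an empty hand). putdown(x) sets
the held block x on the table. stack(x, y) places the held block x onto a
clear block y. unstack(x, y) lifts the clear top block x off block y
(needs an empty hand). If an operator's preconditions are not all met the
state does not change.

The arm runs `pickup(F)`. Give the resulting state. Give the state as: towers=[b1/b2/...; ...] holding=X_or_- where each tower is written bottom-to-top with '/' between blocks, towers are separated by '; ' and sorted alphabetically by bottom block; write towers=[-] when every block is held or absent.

before: towers=[A/D; B; C; E/G/H; F] holding=-
pre[pickup(F)]: clear(F) yes, ontable(F) yes, handempty yes
all met → apply pickup(F)
after:  towers=[A/D; B; C; E/G/H] holding=F

towers=[A/D; B; C; E/G/H] holding=F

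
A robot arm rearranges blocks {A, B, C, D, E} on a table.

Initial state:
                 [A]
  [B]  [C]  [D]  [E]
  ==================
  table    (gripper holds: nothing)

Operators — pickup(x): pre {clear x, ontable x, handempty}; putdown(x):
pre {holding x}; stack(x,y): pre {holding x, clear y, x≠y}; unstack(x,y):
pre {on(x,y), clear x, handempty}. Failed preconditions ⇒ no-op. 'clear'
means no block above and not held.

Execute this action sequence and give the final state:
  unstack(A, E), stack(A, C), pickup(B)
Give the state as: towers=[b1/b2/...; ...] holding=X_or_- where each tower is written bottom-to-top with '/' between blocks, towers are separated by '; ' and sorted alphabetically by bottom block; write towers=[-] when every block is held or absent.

towers=[C/A; D; E] holding=B

step 1 (unstack(A, E)): towers=[B; C; D; E] holding=A
step 2 (stack(A, C)): towers=[B; C/A; D; E] holding=-
step 3 (pickup(B)): towers=[C/A; D; E] holding=B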